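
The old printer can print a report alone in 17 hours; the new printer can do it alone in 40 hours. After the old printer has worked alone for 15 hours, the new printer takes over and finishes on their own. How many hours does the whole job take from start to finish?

335/17 hours

In 15 hours the old printer does 15/17 of the job, leaving 2/17.
The new printer works at 1/40 per hour, so finishing takes 2/17 ÷ 1/40 = 80/17 hours.
Total time = 15 + 80/17 = 335/17 hours.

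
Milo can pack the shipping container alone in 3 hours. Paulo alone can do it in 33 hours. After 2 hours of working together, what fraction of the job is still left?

3/11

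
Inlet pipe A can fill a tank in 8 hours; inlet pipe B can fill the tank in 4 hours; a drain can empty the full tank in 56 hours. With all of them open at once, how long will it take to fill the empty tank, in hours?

14/5 hours

Net rate = 1/8 + 1/4 − 1/56 = (7 + 14 − 1)/56 = 20/56 = 5/14 per hour.
Filling time = 1 ÷ (5/14) = 14/5 hours.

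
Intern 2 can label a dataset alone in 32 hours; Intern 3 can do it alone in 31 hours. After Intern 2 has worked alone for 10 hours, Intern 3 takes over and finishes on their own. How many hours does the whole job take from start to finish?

In 10 hours Intern 2 does 10/32 = 5/16 of the job, leaving 11/16.
Intern 3 works at 1/31 per hour, so finishing takes 11/16 ÷ 1/31 = 341/16 hours.
Total time = 10 + 341/16 = 501/16 hours.

501/16 hours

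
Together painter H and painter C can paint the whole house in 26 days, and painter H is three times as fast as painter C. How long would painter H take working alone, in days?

Let painter C's rate be r; then painter H's rate is 3r, so together (3 + 1)r = 4r = 1/26.
Thus r = 1/104 per day.
Painter C alone: 104 days; painter H alone: 104/3 days.

104/3 days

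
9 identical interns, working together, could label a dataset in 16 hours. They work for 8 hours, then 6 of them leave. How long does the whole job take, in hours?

One intern does 1/144 of the job per hour.
After 8 hours with 9 interns, 1/2 is done (1/2 left).
With 3 interns the rate is 3/144 = 1/48, so the rest takes 1/2 ÷ 1/48 = 24 hours.
Total = 8 + 24 = 32 hours.

32 hours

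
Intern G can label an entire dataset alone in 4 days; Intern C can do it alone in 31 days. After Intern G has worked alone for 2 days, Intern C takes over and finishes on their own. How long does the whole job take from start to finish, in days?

In 2 days Intern G does 2/4 = 1/2 of the job, leaving 1/2.
Intern C works at 1/31 per day, so finishing takes 1/2 ÷ 1/31 = 31/2 days.
Total time = 2 + 31/2 = 35/2 days.

35/2 days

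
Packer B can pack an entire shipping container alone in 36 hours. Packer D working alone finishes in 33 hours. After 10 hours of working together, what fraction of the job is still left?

Combined rate: 1/36 + 1/33 = (11 + 12)/396 = 23/396 per hour.
In 10 hours they complete 10·23/396 = 115/198 of the job.
So 83/198 remains.

83/198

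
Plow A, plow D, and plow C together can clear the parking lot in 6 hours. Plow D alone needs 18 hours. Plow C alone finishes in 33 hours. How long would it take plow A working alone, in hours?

99/8 hours

Combined rate is 1/6 per hour.
Known contribution: 1/18 + 1/33 = (11 + 6)/198 = 17/198 per hour.
So plow A's rate is 1/6 − 17/198 = 8/99, meaning 99/8 hours alone.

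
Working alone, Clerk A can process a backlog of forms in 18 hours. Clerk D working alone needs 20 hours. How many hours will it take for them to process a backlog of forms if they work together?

180/19 hours

With two workers the combined time is the product over the sum: 18·20/(18+20) = 360/38 = 180/19 hours.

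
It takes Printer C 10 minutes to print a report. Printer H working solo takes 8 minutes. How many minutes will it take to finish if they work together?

40/9 minutes

Combined rate: 1/10 + 1/8 = (4 + 5)/40 = 9/40 per minute.
Time = 1 ÷ (9/40) = 40/9 minutes.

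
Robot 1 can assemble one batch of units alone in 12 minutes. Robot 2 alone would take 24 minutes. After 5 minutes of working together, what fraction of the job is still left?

3/8

Combined rate: 1/12 + 1/24 = (2 + 1)/24 = 3/24 = 1/8 per minute.
In 5 minutes they complete 5·1/8 = 5/8 of the job.
So 3/8 remains.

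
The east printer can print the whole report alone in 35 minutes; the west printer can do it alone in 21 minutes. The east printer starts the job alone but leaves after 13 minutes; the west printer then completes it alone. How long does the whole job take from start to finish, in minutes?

In 13 minutes the east printer does 13/35 of the job, leaving 22/35.
The west printer works at 1/21 per minute, so finishing takes 22/35 ÷ 1/21 = 66/5 minutes.
Total time = 13 + 66/5 = 131/5 minutes.

131/5 minutes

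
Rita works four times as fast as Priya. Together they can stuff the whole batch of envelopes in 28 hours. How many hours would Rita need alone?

35 hours

Let Priya's rate be r; then Rita's rate is 4r, so together (4 + 1)r = 5r = 1/28.
Thus r = 1/140 per hour.
Priya alone: 140 hours; Rita alone: 35 hours.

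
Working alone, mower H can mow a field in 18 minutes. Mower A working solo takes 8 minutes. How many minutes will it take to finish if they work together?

Combined rate: 1/18 + 1/8 = (4 + 9)/72 = 13/72 per minute.
Time = 1 ÷ (13/72) = 72/13 minutes.

72/13 minutes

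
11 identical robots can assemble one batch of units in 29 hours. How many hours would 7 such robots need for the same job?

Total work is 11·29 = 319 robot-hours.
With 7 robots: 319/7 hours.

319/7 hours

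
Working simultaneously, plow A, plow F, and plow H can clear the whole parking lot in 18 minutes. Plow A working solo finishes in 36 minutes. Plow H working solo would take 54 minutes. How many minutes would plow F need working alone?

108 minutes

Combined rate is 1/18 per minute.
Known contribution: 1/36 + 1/54 = (3 + 2)/108 = 5/108 per minute.
So plow F's rate is 1/18 − 5/108 = 1/108, meaning 108 minutes alone.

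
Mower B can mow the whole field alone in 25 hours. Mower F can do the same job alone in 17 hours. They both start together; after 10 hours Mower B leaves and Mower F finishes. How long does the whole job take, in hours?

51/5 hours

In the first 10 hours the combined rate is 42/425, so 84/85 of the job is done, leaving 1/85.
After Mower B leaves the rate is 1/17 per hour; the remaining 1/85 takes 1/5 hours.
Total = 10 + 1/5 = 51/5 hours.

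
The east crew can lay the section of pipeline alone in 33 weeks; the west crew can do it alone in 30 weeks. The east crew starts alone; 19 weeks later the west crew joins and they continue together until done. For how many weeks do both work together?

In 19 weeks the east crew does 19/33 of the job, leaving 14/33.
The east crew and the west crew together work at 7/110 per week, so finishing takes 14/33 ÷ 7/110 = 20/3 weeks.

20/3 weeks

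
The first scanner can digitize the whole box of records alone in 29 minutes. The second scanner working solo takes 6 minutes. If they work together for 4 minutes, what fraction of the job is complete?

Combined rate: 1/29 + 1/6 = (6 + 29)/174 = 35/174 per minute.
In 4 minutes they complete 4·35/174 = 70/87 of the job.

70/87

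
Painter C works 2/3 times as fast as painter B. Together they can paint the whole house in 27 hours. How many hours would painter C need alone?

135/2 hours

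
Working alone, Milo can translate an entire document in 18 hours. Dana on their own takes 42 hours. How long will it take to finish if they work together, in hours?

Combined rate: 1/18 + 1/42 = (7 + 3)/126 = 10/126 = 5/63 per hour.
Time = 1 ÷ (5/63) = 63/5 hours.

63/5 hours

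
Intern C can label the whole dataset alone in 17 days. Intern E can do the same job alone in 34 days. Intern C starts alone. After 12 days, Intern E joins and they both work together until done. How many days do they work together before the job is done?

10/3 days

In the first 12 days Intern C alone does 12/17 of the job, leaving 5/17.
Once everyone is working, combined rate: 1/17 + 1/34 = (2 + 1)/34 = 3/34 per day.
Remaining 5/17 at 3/34 per day takes 10/3 days.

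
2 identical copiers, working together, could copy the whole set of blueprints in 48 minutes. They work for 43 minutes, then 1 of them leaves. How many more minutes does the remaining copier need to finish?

10 minutes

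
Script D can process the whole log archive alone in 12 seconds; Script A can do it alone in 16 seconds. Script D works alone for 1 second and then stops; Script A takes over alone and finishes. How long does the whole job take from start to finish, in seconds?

In 1 second Script D does 1/12 of the job, leaving 11/12.
Script A works at 1/16 per second, so finishing takes 11/12 ÷ 1/16 = 44/3 seconds.
Total time = 1 + 44/3 = 47/3 seconds.

47/3 seconds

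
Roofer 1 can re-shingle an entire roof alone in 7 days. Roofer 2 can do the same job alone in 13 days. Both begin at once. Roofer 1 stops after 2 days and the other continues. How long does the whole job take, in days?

In the first 2 days the combined rate is 20/91, so 40/91 of the job is done, leaving 51/91.
After roofer 1 leaves the rate is 1/13 per day; the remaining 51/91 takes 51/7 days.
Total = 2 + 51/7 = 65/7 days.

65/7 days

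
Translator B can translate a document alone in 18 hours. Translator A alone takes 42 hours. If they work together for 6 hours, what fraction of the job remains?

11/21

Combined rate: 1/18 + 1/42 = (7 + 3)/126 = 10/126 = 5/63 per hour.
In 6 hours they complete 6·5/63 = 10/21 of the job.
So 11/21 remains.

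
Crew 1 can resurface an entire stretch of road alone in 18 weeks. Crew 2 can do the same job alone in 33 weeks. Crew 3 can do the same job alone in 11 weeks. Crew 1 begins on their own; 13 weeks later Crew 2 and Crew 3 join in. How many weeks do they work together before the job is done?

In the first 13 weeks Crew 1 alone does 13/18 of the job, leaving 5/18.
Once everyone is working, combined rate: 1/18 + 1/33 + 1/11 = (11 + 6 + 18)/198 = 35/198 per week.
Remaining 5/18 at 35/198 per week takes 11/7 weeks.

11/7 weeks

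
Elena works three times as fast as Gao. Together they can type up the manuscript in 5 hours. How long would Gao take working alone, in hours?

20 hours

Let Gao's rate be r; then Elena's rate is 3r, so together (3 + 1)r = 4r = 1/5.
Thus r = 1/20 per hour.
Gao alone: 20 hours; Elena alone: 20/3 hours.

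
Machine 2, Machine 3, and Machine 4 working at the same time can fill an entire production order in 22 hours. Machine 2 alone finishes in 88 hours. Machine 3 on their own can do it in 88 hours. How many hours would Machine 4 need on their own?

44 hours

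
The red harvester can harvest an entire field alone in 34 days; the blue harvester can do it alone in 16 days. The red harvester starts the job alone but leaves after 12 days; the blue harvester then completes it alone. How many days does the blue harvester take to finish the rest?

176/17 days

In 12 days the red harvester does 12/34 = 6/17 of the job, leaving 11/17.
The blue harvester works at 1/16 per day, so finishing takes 11/17 ÷ 1/16 = 176/17 days.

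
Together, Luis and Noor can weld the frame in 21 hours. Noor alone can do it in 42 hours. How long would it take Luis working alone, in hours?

Combined rate is 1/21 per hour.
Known contribution: 1/42 per hour.
So Luis's rate is 1/21 − 1/42 = 1/42, meaning 42 hours alone.

42 hours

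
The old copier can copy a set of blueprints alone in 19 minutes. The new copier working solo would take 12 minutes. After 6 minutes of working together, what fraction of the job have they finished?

Combined rate: 1/19 + 1/12 = (12 + 19)/228 = 31/228 per minute.
In 6 minutes they complete 6·31/228 = 31/38 of the job.

31/38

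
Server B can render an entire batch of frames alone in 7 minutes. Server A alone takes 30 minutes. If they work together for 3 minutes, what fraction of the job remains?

33/70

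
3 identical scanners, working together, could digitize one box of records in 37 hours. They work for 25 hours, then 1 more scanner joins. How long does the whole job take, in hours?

34 hours

One scanner does 1/111 of the job per hour.
After 25 hours with 3 scanners, 25/37 is done (12/37 left).
With 4 scanners the rate is 4/111, so the rest takes 12/37 ÷ 4/111 = 9 hours.
Total = 25 + 9 = 34 hours.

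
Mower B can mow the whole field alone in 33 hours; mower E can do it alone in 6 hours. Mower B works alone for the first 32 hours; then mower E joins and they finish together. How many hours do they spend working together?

In 32 hours mower B does 32/33 of the job, leaving 1/33.
Mower B and mower E together work at 13/66 per hour, so finishing takes 1/33 ÷ 13/66 = 2/13 hours.

2/13 hours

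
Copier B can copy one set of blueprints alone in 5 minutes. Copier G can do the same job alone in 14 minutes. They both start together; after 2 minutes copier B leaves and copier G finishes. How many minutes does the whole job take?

In the first 2 minutes the combined rate is 19/70, so 19/35 of the job is done, leaving 16/35.
After copier B leaves the rate is 1/14 per minute; the remaining 16/35 takes 32/5 minutes.
Total = 2 + 32/5 = 42/5 minutes.

42/5 minutes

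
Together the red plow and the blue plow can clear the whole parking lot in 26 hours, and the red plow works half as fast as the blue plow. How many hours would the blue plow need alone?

Let the blue plow's rate be r; then the red plow's rate is (1/2)r, so together (1/2 + 1)r = (3/2)r = 1/26.
Thus r = 1/39 per hour.
The blue plow alone: 39 hours; the red plow alone: 78 hours.

39 hours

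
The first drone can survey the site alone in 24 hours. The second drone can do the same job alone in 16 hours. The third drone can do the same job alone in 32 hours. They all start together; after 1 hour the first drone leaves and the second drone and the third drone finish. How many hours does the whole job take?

In the first 1 hour the combined rate is 13/96, so 13/96 of the job is done, leaving 83/96.
After the first drone leaves the rate is 3/32 per hour; the remaining 83/96 takes 83/9 hours.
Total = 1 + 83/9 = 92/9 hours.

92/9 hours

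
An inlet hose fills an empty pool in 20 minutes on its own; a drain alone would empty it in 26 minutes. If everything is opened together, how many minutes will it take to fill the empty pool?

260/3 minutes

Net rate = 1/20 − 1/26 = (13 − 10)/260 = 3/260 per minute.
Filling time = 1 ÷ (3/260) = 260/3 minutes.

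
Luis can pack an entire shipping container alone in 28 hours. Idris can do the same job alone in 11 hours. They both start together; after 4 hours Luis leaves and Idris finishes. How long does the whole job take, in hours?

66/7 hours

In the first 4 hours the combined rate is 39/308, so 39/77 of the job is done, leaving 38/77.
After Luis leaves the rate is 1/11 per hour; the remaining 38/77 takes 38/7 hours.
Total = 4 + 38/7 = 66/7 hours.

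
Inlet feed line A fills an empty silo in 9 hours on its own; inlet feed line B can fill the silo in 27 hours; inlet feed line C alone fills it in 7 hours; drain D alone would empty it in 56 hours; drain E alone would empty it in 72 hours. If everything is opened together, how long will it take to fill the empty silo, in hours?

Net rate = 1/9 + 1/27 + 1/7 − 1/56 − 1/72 = (168 + 56 + 216 − 27 − 21)/1512 = 392/1512 = 7/27 per hour.
Filling time = 1 ÷ (7/27) = 27/7 hours.

27/7 hours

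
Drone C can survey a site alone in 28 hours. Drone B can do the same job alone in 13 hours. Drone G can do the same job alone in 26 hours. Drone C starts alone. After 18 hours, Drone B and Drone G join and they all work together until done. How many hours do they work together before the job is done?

26/11 hours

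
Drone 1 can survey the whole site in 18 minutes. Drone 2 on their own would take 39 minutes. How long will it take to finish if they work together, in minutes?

With two workers the combined time is the product over the sum: 18·39/(18+39) = 702/57 = 234/19 minutes.

234/19 minutes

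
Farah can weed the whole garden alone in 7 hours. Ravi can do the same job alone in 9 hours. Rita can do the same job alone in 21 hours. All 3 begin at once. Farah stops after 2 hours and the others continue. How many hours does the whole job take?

9/2 hours

In the first 2 hours the combined rate is 19/63, so 38/63 of the job is done, leaving 25/63.
After Farah leaves the rate is 10/63 per hour; the remaining 25/63 takes 5/2 hours.
Total = 2 + 5/2 = 9/2 hours.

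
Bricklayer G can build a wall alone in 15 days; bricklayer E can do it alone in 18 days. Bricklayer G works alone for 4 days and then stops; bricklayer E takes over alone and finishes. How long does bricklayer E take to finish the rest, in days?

In 4 days bricklayer G does 4/15 of the job, leaving 11/15.
Bricklayer E works at 1/18 per day, so finishing takes 11/15 ÷ 1/18 = 66/5 days.

66/5 days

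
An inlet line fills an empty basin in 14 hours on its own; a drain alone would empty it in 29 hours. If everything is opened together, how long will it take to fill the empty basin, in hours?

Net rate = 1/14 − 1/29 = (29 − 14)/406 = 15/406 per hour.
Filling time = 1 ÷ (15/406) = 406/15 hours.

406/15 hours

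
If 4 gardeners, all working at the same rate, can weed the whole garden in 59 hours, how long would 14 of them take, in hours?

Total work is 4·59 = 236 gardener-hours.
With 14 gardeners: 236/14 = 118/7 hours.

118/7 hours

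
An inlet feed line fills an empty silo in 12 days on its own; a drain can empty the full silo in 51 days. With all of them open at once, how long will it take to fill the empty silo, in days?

Net rate = 1/12 − 1/51 = (17 − 4)/204 = 13/204 per day.
Filling time = 1 ÷ (13/204) = 204/13 days.

204/13 days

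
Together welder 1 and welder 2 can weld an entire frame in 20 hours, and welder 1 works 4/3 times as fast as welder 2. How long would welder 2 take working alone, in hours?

Let welder 2's rate be r; then welder 1's rate is (4/3)r, so together (4/3 + 1)r = (7/3)r = 1/20.
Thus r = 3/140 per hour.
Welder 2 alone: 140/3 hours; welder 1 alone: 35 hours.

140/3 hours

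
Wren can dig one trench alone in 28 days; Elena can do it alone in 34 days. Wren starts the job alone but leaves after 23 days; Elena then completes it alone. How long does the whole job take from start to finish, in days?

407/14 days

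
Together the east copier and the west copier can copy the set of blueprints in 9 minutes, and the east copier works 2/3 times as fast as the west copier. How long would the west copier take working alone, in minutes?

Let the west copier's rate be r; then the east copier's rate is (2/3)r, so together (2/3 + 1)r = (5/3)r = 1/9.
Thus r = 1/15 per minute.
The west copier alone: 15 minutes; the east copier alone: 45/2 minutes.

15 minutes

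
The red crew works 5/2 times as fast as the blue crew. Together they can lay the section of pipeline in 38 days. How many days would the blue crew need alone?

Let the blue crew's rate be r; then the red crew's rate is (5/2)r, so together (5/2 + 1)r = (7/2)r = 1/38.
Thus r = 1/133 per day.
The blue crew alone: 133 days; the red crew alone: 266/5 days.

133 days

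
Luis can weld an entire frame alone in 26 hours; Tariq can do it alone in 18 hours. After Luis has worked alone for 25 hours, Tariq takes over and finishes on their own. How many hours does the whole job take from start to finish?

In 25 hours Luis does 25/26 of the job, leaving 1/26.
Tariq works at 1/18 per hour, so finishing takes 1/26 ÷ 1/18 = 9/13 hours.
Total time = 25 + 9/13 = 334/13 hours.

334/13 hours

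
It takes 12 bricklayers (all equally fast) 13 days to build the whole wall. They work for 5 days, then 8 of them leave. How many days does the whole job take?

29 days

One bricklayer does 1/156 of the job per day.
After 5 days with 12 bricklayers, 5/13 is done (8/13 left).
With 4 bricklayers the rate is 4/156 = 1/39, so the rest takes 8/13 ÷ 1/39 = 24 days.
Total = 5 + 24 = 29 days.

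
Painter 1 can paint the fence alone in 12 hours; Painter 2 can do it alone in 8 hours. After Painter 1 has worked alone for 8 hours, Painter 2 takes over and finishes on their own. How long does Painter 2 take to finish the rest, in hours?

8/3 hours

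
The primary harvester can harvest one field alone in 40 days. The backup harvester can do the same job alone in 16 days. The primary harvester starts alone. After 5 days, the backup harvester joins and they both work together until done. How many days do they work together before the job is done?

10 days

In the first 5 days the primary harvester alone does 5/40 = 1/8 of the job, leaving 7/8.
Once everyone is working, combined rate: 1/40 + 1/16 = (2 + 5)/80 = 7/80 per day.
Remaining 7/8 at 7/80 per day takes 10 days.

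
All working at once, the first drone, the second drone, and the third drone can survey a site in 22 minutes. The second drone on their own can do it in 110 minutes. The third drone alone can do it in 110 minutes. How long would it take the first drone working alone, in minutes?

110/3 minutes

Combined rate is 1/22 per minute.
Known contribution: 1/110 + 1/110 = (1 + 1)/110 = 2/110 = 1/55 per minute.
So the first drone's rate is 1/22 − 1/55 = 3/110, meaning 110/3 minutes alone.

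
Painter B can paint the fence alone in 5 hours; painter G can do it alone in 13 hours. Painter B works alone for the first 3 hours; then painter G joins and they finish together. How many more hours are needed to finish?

13/9 hours

In 3 hours painter B does 3/5 of the job, leaving 2/5.
Painter B and painter G together work at 18/65 per hour, so finishing takes 2/5 ÷ 18/65 = 13/9 hours.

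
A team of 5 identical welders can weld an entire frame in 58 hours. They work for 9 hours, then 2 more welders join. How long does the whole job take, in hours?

44 hours

One welder does 1/290 of the job per hour.
After 9 hours with 5 welders, 9/58 is done (49/58 left).
With 7 welders the rate is 7/290, so the rest takes 49/58 ÷ 7/290 = 35 hours.
Total = 9 + 35 = 44 hours.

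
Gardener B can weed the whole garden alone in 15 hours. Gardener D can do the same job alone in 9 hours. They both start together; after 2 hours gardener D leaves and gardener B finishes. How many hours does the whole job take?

35/3 hours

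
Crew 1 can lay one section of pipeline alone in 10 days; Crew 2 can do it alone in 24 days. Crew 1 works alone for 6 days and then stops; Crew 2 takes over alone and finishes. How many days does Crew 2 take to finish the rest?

48/5 days

In 6 days Crew 1 does 6/10 = 3/5 of the job, leaving 2/5.
Crew 2 works at 1/24 per day, so finishing takes 2/5 ÷ 1/24 = 48/5 days.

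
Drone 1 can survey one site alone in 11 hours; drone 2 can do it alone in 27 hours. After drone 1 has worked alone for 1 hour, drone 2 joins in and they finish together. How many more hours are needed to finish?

In 1 hour drone 1 does 1/11 of the job, leaving 10/11.
Drone 1 and drone 2 together work at 38/297 per hour, so finishing takes 10/11 ÷ 38/297 = 135/19 hours.

135/19 hours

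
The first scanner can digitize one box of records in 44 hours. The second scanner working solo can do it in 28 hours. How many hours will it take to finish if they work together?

Combined rate: 1/44 + 1/28 = (7 + 11)/308 = 18/308 = 9/154 per hour.
Time = 1 ÷ (9/154) = 154/9 hours.

154/9 hours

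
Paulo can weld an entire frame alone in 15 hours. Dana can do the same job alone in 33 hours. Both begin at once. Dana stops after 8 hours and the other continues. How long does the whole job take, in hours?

125/11 hours

In the first 8 hours the combined rate is 16/165, so 128/165 of the job is done, leaving 37/165.
After Dana leaves the rate is 1/15 per hour; the remaining 37/165 takes 37/11 hours.
Total = 8 + 37/11 = 125/11 hours.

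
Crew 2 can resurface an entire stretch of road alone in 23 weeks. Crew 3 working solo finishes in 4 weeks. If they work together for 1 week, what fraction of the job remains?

Combined rate: 1/23 + 1/4 = (4 + 23)/92 = 27/92 per week.
In 1 week they complete 1·27/92 = 27/92 of the job.
So 65/92 remains.

65/92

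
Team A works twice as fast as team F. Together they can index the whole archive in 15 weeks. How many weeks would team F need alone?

Let team F's rate be r; then team A's rate is 2r, so together (2 + 1)r = 3r = 1/15.
Thus r = 1/45 per week.
Team F alone: 45 weeks; team A alone: 45/2 weeks.

45 weeks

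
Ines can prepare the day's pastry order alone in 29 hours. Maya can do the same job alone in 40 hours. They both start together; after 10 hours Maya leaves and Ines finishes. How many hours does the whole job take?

In the first 10 hours the combined rate is 69/1160, so 69/116 of the job is done, leaving 47/116.
After Maya leaves the rate is 1/29 per hour; the remaining 47/116 takes 47/4 hours.
Total = 10 + 47/4 = 87/4 hours.

87/4 hours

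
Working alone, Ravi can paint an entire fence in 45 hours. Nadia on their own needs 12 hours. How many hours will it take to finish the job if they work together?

180/19 hours

Combined rate: 1/45 + 1/12 = (4 + 15)/180 = 19/180 per hour.
Time = 1 ÷ (19/180) = 180/19 hours.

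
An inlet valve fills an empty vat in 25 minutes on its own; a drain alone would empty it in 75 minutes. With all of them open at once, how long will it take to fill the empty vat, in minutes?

Net rate = 1/25 − 1/75 = (3 − 1)/75 = 2/75 per minute.
Filling time = 1 ÷ (2/75) = 75/2 minutes.

75/2 minutes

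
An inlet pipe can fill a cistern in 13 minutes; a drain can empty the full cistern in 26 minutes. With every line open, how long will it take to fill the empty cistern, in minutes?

26 minutes

Net rate = 1/13 − 1/26 = (2 − 1)/26 = 1/26 per minute.
Filling time = 1 ÷ (1/26) = 26 minutes.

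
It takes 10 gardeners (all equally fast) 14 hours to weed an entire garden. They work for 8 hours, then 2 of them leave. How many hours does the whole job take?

One gardener does 1/140 of the job per hour.
After 8 hours with 10 gardeners, 4/7 is done (3/7 left).
With 8 gardeners the rate is 8/140 = 2/35, so the rest takes 3/7 ÷ 2/35 = 15/2 hours.
Total = 8 + 15/2 = 31/2 hours.

31/2 hours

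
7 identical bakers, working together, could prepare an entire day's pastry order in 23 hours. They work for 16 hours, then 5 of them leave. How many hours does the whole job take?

81/2 hours

One baker does 1/161 of the job per hour.
After 16 hours with 7 bakers, 16/23 is done (7/23 left).
With 2 bakers the rate is 2/161, so the rest takes 7/23 ÷ 2/161 = 49/2 hours.
Total = 16 + 49/2 = 81/2 hours.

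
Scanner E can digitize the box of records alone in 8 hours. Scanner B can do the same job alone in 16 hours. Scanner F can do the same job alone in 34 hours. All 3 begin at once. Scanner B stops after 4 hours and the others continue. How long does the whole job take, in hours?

In the first 4 hours the combined rate is 59/272, so 59/68 of the job is done, leaving 9/68.
After Scanner B leaves the rate is 21/136 per hour; the remaining 9/68 takes 6/7 hours.
Total = 4 + 6/7 = 34/7 hours.

34/7 hours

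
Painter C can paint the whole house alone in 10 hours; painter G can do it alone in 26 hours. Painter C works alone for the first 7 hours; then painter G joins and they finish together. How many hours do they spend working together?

13/6 hours

In 7 hours painter C does 7/10 of the job, leaving 3/10.
Painter C and painter G together work at 9/65 per hour, so finishing takes 3/10 ÷ 9/65 = 13/6 hours.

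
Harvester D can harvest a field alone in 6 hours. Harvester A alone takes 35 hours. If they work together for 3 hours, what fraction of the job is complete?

41/70

Combined rate: 1/6 + 1/35 = (35 + 6)/210 = 41/210 per hour.
In 3 hours they complete 3·41/210 = 41/70 of the job.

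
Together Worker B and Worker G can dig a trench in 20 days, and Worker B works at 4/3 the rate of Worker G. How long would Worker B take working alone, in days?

35 days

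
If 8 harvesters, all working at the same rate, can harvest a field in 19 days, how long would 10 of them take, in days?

Total work is 8·19 = 152 harvester-days.
With 10 harvesters: 152/10 = 76/5 days.

76/5 days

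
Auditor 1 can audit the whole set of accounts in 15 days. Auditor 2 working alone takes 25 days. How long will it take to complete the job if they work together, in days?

Combined rate: 1/15 + 1/25 = (5 + 3)/75 = 8/75 per day.
Time = 1 ÷ (8/75) = 75/8 days.

75/8 days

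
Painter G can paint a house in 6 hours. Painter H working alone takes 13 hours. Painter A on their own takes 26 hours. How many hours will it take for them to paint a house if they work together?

39/11 hours

Combined rate: 1/6 + 1/13 + 1/26 = (13 + 6 + 3)/78 = 22/78 = 11/39 per hour.
Time = 1 ÷ (11/39) = 39/11 hours.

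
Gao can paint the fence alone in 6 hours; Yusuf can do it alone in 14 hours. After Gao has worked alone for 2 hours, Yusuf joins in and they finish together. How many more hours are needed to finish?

14/5 hours

In 2 hours Gao does 2/6 = 1/3 of the job, leaving 2/3.
Gao and Yusuf together work at 5/21 per hour, so finishing takes 2/3 ÷ 5/21 = 14/5 hours.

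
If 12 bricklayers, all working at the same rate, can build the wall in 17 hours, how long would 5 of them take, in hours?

Total work is 12·17 = 204 bricklayer-hours.
With 5 bricklayers: 204/5 hours.

204/5 hours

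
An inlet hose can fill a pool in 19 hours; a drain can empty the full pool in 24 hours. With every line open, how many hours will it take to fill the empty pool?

Net rate = 1/19 − 1/24 = (24 − 19)/456 = 5/456 per hour.
Filling time = 1 ÷ (5/456) = 456/5 hours.

456/5 hours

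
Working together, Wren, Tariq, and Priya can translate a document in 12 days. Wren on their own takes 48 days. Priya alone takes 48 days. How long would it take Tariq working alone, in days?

24 days

Combined rate is 1/12 per day.
Known contribution: 1/48 + 1/48 = (1 + 1)/48 = 2/48 = 1/24 per day.
So Tariq's rate is 1/12 − 1/24 = 1/24, meaning 24 days alone.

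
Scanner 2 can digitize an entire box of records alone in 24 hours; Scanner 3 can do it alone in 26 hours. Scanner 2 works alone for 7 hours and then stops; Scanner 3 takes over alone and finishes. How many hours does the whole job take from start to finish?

305/12 hours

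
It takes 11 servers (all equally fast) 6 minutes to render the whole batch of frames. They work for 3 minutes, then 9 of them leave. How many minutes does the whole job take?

One server does 1/66 of the job per minute.
After 3 minutes with 11 servers, 1/2 is done (1/2 left).
With 2 servers the rate is 2/66 = 1/33, so the rest takes 1/2 ÷ 1/33 = 33/2 minutes.
Total = 3 + 33/2 = 39/2 minutes.

39/2 minutes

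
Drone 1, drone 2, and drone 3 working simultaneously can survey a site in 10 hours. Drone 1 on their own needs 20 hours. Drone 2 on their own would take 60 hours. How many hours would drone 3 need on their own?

Combined rate is 1/10 per hour.
Known contribution: 1/20 + 1/60 = (3 + 1)/60 = 4/60 = 1/15 per hour.
So drone 3's rate is 1/10 − 1/15 = 1/30, meaning 30 hours alone.

30 hours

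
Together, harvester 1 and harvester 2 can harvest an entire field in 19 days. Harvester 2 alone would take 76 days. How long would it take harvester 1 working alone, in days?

Combined rate is 1/19 per day.
Known contribution: 1/76 per day.
So harvester 1's rate is 1/19 − 1/76 = 3/76, meaning 76/3 days alone.

76/3 days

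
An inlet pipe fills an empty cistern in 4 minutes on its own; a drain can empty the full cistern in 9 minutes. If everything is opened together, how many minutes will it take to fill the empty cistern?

Net rate = 1/4 − 1/9 = (9 − 4)/36 = 5/36 per minute.
Filling time = 1 ÷ (5/36) = 36/5 minutes.

36/5 minutes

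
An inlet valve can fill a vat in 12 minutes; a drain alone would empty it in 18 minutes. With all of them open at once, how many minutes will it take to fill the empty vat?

Net rate = 1/12 − 1/18 = (3 − 2)/36 = 1/36 per minute.
Filling time = 1 ÷ (1/36) = 36 minutes.

36 minutes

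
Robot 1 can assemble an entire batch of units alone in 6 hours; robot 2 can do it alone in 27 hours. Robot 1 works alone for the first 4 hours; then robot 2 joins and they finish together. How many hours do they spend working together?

18/11 hours

In 4 hours robot 1 does 4/6 = 2/3 of the job, leaving 1/3.
Robot 1 and robot 2 together work at 11/54 per hour, so finishing takes 1/3 ÷ 11/54 = 18/11 hours.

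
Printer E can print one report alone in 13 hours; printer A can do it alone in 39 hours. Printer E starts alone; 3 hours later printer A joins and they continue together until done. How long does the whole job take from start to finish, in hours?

21/2 hours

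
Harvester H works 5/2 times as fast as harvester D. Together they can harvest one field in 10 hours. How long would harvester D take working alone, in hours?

35 hours

Let harvester D's rate be r; then harvester H's rate is (5/2)r, so together (5/2 + 1)r = (7/2)r = 1/10.
Thus r = 1/35 per hour.
Harvester D alone: 35 hours; harvester H alone: 14 hours.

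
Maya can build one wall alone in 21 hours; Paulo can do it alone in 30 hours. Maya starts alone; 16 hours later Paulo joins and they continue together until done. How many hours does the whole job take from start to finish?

In 16 hours Maya does 16/21 of the job, leaving 5/21.
Maya and Paulo together work at 17/210 per hour, so finishing takes 5/21 ÷ 17/210 = 50/17 hours.
Total time = 16 + 50/17 = 322/17 hours.

322/17 hours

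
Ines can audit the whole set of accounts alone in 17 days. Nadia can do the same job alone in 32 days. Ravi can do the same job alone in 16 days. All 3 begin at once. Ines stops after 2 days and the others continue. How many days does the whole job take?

160/17 days

In the first 2 days the combined rate is 83/544, so 83/272 of the job is done, leaving 189/272.
After Ines leaves the rate is 3/32 per day; the remaining 189/272 takes 126/17 days.
Total = 2 + 126/17 = 160/17 days.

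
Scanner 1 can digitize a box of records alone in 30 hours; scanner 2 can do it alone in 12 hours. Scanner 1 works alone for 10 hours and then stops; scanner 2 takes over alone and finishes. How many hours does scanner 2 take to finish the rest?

In 10 hours scanner 1 does 10/30 = 1/3 of the job, leaving 2/3.
Scanner 2 works at 1/12 per hour, so finishing takes 2/3 ÷ 1/12 = 8 hours.

8 hours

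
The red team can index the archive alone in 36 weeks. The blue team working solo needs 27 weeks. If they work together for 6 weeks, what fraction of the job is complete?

Combined rate: 1/36 + 1/27 = (3 + 4)/108 = 7/108 per week.
In 6 weeks they complete 6·7/108 = 7/18 of the job.

7/18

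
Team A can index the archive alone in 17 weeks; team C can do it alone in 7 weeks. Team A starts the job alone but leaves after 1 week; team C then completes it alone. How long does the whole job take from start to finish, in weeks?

In 1 week team A does 1/17 of the job, leaving 16/17.
Team C works at 1/7 per week, so finishing takes 16/17 ÷ 1/7 = 112/17 weeks.
Total time = 1 + 112/17 = 129/17 weeks.

129/17 weeks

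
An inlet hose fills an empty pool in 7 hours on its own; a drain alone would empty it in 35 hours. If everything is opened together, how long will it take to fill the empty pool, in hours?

35/4 hours

Net rate = 1/7 − 1/35 = (5 − 1)/35 = 4/35 per hour.
Filling time = 1 ÷ (4/35) = 35/4 hours.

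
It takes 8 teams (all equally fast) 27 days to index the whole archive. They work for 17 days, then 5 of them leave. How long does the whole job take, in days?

131/3 days

One team does 1/216 of the job per day.
After 17 days with 8 teams, 17/27 is done (10/27 left).
With 3 teams the rate is 3/216 = 1/72, so the rest takes 10/27 ÷ 1/72 = 80/3 days.
Total = 17 + 80/3 = 131/3 days.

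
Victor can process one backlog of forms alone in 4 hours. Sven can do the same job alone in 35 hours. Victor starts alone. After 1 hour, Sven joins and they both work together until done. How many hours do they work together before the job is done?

35/13 hours

In the first 1 hour Victor alone does 1/4 of the job, leaving 3/4.
Once everyone is working, combined rate: 1/4 + 1/35 = (35 + 4)/140 = 39/140 per hour.
Remaining 3/4 at 39/140 per hour takes 35/13 hours.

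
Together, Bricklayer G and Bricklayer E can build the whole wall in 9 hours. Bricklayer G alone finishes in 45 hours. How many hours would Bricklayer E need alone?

45/4 hours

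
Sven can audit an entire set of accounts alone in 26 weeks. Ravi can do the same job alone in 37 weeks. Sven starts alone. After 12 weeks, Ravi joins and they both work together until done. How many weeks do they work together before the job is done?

74/9 weeks

In the first 12 weeks Sven alone does 12/26 = 6/13 of the job, leaving 7/13.
Once everyone is working, combined rate: 1/26 + 1/37 = (37 + 26)/962 = 63/962 per week.
Remaining 7/13 at 63/962 per week takes 74/9 weeks.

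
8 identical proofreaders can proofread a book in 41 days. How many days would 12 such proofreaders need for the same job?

Total work is 8·41 = 328 proofreader-days.
With 12 proofreaders: 328/12 = 82/3 days.

82/3 days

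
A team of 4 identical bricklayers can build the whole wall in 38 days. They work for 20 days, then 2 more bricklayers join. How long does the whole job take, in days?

One bricklayer does 1/152 of the job per day.
After 20 days with 4 bricklayers, 10/19 is done (9/19 left).
With 6 bricklayers the rate is 6/152 = 3/76, so the rest takes 9/19 ÷ 3/76 = 12 days.
Total = 20 + 12 = 32 days.

32 days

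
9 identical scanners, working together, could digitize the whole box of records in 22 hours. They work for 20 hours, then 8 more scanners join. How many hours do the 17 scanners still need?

18/17 hours

One scanner does 1/198 of the job per hour.
After 20 hours with 9 scanners, 10/11 is done (1/11 left).
With 17 scanners the rate is 17/198, so the rest takes 1/11 ÷ 17/198 = 18/17 hours.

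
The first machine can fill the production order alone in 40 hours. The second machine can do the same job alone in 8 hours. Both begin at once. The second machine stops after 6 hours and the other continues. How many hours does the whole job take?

In the first 6 hours the combined rate is 3/20, so 9/10 of the job is done, leaving 1/10.
After the second machine leaves the rate is 1/40 per hour; the remaining 1/10 takes 4 hours.
Total = 6 + 4 = 10 hours.

10 hours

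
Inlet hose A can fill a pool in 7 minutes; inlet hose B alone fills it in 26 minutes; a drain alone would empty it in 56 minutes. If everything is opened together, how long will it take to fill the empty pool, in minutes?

104/17 minutes

Net rate = 1/7 + 1/26 − 1/56 = (104 + 28 − 13)/728 = 119/728 = 17/104 per minute.
Filling time = 1 ÷ (17/104) = 104/17 minutes.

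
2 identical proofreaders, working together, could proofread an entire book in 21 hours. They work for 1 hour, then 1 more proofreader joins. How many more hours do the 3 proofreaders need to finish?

One proofreader does 1/42 of the job per hour.
After 1 hour with 2 proofreaders, 1/21 is done (20/21 left).
With 3 proofreaders the rate is 3/42 = 1/14, so the rest takes 20/21 ÷ 1/14 = 40/3 hours.

40/3 hours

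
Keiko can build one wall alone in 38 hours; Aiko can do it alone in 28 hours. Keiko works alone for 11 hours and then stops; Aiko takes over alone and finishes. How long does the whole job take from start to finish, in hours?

587/19 hours

In 11 hours Keiko does 11/38 of the job, leaving 27/38.
Aiko works at 1/28 per hour, so finishing takes 27/38 ÷ 1/28 = 378/19 hours.
Total time = 11 + 378/19 = 587/19 hours.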